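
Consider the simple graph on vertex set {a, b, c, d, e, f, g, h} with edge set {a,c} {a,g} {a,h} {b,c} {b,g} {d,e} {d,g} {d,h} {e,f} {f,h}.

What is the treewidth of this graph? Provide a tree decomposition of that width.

Every bag has size at most 3, so the width is 3 − 1 = 2 and tw(G) ≤ 2. The edges b–c–a–g–b form a cycle, so G is not a tree and its treewidth is at least 2. Therefore the treewidth is 2.

Treewidth 2.
Bags: B1 = {b, c, g}  B2 = {a, c, g}  B3 = {a, d, g}  B4 = {a, d, h}  B5 = {d, e, h}  B6 = {e, f, h}
Tree: B1–B2, B2–B3, B3–B4, B4–B5, B5–B6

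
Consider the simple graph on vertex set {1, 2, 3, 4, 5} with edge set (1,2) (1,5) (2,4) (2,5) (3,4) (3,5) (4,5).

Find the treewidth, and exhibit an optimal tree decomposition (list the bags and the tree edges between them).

Treewidth 2.
One optimal decomposition is:
Bags: B1 = {1, 2, 5}  B2 = {2, 4, 5}  B3 = {3, 4, 5}
Tree: B1–B2, B2–B3

Every bag has size at most 3, so the width is 3 − 1 = 2 and tw(G) ≤ 2. Conversely, {1, 2, 5} is a clique of size 3, and the vertices of any clique must share a bag in every tree decomposition; so some bag has ≥ 3 vertices and tw(G) ≥ 2. Combining the bounds, tw(G) = 2.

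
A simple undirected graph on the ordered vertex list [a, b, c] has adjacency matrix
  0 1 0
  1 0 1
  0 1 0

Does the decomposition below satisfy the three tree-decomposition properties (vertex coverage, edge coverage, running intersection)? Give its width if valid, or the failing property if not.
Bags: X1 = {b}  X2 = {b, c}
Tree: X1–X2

No — vertex a appears in no bag.

A tree decomposition must satisfy three properties: every vertex lies in some bag; for every edge, both endpoints lie together in some bag; and for every vertex, the bags containing it form a connected subtree. Here vertex a appears in no bag, so the decomposition is invalid.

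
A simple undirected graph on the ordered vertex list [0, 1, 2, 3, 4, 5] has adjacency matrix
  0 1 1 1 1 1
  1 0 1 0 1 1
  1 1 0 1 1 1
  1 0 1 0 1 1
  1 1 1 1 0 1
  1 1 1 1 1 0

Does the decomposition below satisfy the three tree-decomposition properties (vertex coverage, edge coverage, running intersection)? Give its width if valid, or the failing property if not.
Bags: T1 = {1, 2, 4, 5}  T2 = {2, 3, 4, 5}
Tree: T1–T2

No — vertex 0 appears in no bag.

A tree decomposition must satisfy three properties: every vertex lies in some bag; for every edge, both endpoints lie together in some bag; and for every vertex, the bags containing it form a connected subtree. Here vertex 0 appears in no bag, so the decomposition is invalid.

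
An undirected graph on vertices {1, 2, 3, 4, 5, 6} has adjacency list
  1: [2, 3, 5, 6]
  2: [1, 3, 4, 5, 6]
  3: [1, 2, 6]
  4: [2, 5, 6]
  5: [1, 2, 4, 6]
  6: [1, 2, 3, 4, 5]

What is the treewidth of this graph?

A width-3 tree decomposition is:
Bags: B1 = {1, 2, 5, 6}  B2 = {1, 2, 3, 6}  B3 = {2, 4, 5, 6}
Tree: B1–B2, B1–B3
Every bag has size at most 4, so the width is 4 − 1 = 3 and tw(G) ≤ 3. Conversely, {1, 2, 3, 6} is a clique of size 4, and the vertices of any clique must share a bag in every tree decomposition; so some bag has ≥ 4 vertices and tw(G) ≥ 3. Therefore the treewidth is 3.

3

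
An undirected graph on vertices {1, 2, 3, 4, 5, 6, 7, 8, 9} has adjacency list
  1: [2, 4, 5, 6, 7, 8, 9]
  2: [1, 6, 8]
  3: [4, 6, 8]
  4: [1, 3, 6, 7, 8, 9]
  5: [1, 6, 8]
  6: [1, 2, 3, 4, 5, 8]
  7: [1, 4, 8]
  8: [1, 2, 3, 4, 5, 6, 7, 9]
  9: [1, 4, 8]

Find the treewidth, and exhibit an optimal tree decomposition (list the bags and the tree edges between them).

Every bag has size at most 4, so the width is 4 − 1 = 3 and tw(G) ≤ 3. Conversely, {1, 2, 6, 8} is a clique of size 4, and the vertices of any clique must share a bag in every tree decomposition; so some bag has ≥ 4 vertices and tw(G) ≥ 3. Therefore the treewidth is 3.

Treewidth 3.
One such decomposition:
Bags: B1 = {1, 5, 6, 8}  B2 = {1, 2, 6, 8}  B3 = {1, 4, 6, 8}  B4 = {3, 4, 6, 8}  B5 = {1, 4, 7, 8}  B6 = {1, 4, 8, 9}
Tree: B1–B2, B2–B3, B3–B4, B3–B5, B5–B6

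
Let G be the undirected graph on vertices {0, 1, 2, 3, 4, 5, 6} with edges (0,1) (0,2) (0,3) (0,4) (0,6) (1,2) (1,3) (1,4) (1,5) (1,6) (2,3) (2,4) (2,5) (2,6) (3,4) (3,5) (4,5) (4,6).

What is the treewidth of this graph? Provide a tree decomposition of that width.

Each bag holds 5 vertices, so the decomposition has width 4, which upper-bounds the treewidth. On the other hand G contains the 5-clique {0, 1, 2, 3, 4}. A clique must lie in a single bag of any decomposition, so no decomposition can have width below 4. Combining the bounds, tw(G) = 4.

Treewidth 4.
One such decomposition:
Bags: B1 = {0, 1, 2, 4, 6}  B2 = {0, 1, 2, 3, 4}  B3 = {1, 2, 3, 4, 5}
Tree: B1–B2, B2–B3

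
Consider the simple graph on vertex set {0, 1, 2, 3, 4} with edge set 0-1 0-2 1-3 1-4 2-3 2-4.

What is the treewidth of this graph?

2

A width-2 tree decomposition is:
Bags: B1 = {0, 1, 2}  B2 = {1, 2, 4}  B3 = {1, 2, 3}
Tree: B1–B2, B2–B3
The largest bag has 3 vertices, giving width 2; this decomposition certifies tw(G) ≤ 2. Since 2–0–1–4–2 is a cycle in G, G is not acyclic. Forests are exactly the graphs of treewidth ≤ 1, so tw(G) ≥ 2. Combining the bounds, tw(G) = 2.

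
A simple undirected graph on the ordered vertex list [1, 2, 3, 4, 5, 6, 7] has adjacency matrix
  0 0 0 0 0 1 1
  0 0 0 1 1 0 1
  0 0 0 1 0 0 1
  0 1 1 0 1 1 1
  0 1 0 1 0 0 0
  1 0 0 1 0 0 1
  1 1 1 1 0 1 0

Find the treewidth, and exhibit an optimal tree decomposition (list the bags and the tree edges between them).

Each bag holds 3 vertices, so the decomposition has width 2, which upper-bounds the treewidth. On the other hand G contains the 3-clique {1, 6, 7}. A clique must lie in a single bag of any decomposition, so no decomposition can have width below 2. Combining the bounds, tw(G) = 2.

Treewidth 2.
One optimal decomposition is:
Bags: B1 = {1, 6, 7}  B2 = {4, 6, 7}  B3 = {2, 4, 7}  B4 = {3, 4, 7}  B5 = {2, 4, 5}
Tree: B1–B2, B2–B3, B2–B4, B3–B5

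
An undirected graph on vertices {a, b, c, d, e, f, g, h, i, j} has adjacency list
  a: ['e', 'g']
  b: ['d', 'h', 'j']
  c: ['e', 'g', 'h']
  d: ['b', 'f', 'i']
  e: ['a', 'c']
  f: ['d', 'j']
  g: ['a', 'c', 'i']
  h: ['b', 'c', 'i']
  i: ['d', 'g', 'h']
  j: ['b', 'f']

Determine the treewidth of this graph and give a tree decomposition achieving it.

Treewidth 2.
One optimal decomposition is:
Bags: B1 = {b, f, j}  B2 = {b, d, f}  B3 = {b, d, h}  B4 = {d, h, i}  B5 = {c, h, i}  B6 = {c, g, i}  B7 = {c, e, g}  B8 = {a, e, g}
Tree: B1–B2, B2–B3, B3–B4, B4–B5, B5–B6, B6–B7, B7–B8

Each bag holds 3 vertices, so the decomposition has width 2, which upper-bounds the treewidth. Since j–f–d–b–j is a cycle in G, G is not acyclic. Forests are exactly the graphs of treewidth ≤ 1, so tw(G) ≥ 2. Therefore the treewidth is 2.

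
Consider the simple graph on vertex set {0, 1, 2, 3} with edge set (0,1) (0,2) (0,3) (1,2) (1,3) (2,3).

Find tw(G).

3

A width-3 tree decomposition is:
Bags: B1 = {0, 1, 2, 3}
Tree: (single bag)
With just one bag of size 4, the width is 4 − 1 = 3, so tw(G) ≤ 3. On the other hand G contains the 4-clique {0, 1, 2, 3}. A clique must lie in a single bag of any decomposition, so no decomposition can have width below 3. Combining the bounds, tw(G) = 3.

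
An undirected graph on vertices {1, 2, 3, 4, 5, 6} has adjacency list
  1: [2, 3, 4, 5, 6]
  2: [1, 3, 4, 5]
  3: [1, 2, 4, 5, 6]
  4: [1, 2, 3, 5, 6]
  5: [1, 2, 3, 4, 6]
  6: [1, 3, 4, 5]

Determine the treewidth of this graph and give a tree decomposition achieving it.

The largest bag has 5 vertices, giving width 4; this decomposition certifies tw(G) ≤ 4. On the other hand G contains the 5-clique {1, 2, 3, 4, 5}. A clique must lie in a single bag of any decomposition, so no decomposition can have width below 4. Therefore the treewidth is 4.

Treewidth 4.
One such decomposition:
Bags: B1 = {1, 3, 4, 5, 6}  B2 = {1, 2, 3, 4, 5}
Tree: B1–B2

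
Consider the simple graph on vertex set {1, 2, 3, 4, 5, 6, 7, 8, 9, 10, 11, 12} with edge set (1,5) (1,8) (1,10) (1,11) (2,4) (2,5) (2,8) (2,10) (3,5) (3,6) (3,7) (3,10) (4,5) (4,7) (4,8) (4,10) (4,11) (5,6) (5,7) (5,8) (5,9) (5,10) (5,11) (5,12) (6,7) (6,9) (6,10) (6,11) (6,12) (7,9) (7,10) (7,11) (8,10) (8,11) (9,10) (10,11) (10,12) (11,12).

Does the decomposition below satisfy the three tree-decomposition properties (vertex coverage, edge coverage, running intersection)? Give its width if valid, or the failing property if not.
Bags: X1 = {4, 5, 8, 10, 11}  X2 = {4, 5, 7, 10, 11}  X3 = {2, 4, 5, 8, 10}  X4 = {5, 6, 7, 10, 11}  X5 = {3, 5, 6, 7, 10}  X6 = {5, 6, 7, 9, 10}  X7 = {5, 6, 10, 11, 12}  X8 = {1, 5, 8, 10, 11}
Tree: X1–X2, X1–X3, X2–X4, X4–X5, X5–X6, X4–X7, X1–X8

Yes; width 4.

Vertex coverage: the bags together contain {1, 2, 3, 4, 5, 6, 7, 8, 9, 10, 11, 12}, the full vertex set. Edge coverage: each edge of G has both endpoints in at least one bag. Running intersection: for every vertex, the bags containing it form a connected subtree. All three properties hold, so this is a valid tree decomposition of width max|bag| − 1 = 4, and hence tw(G) ≤ 4.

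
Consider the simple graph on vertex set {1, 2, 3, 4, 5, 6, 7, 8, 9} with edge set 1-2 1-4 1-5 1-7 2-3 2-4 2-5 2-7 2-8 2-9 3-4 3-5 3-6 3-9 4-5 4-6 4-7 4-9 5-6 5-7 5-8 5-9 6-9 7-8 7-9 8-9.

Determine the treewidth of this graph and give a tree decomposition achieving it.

Treewidth 4.
One such decomposition:
Bags: B1 = {2, 5, 7, 8, 9}  B2 = {2, 4, 5, 7, 9}  B3 = {1, 2, 4, 5, 7}  B4 = {2, 3, 4, 5, 9}  B5 = {3, 4, 5, 6, 9}
Tree: B1–B2, B2–B3, B2–B4, B4–B5

Each bag holds 5 vertices, so the decomposition has width 4, which upper-bounds the treewidth. On the other hand G contains the 5-clique {2, 5, 7, 8, 9}. A clique must lie in a single bag of any decomposition, so no decomposition can have width below 4. Therefore the treewidth is 4.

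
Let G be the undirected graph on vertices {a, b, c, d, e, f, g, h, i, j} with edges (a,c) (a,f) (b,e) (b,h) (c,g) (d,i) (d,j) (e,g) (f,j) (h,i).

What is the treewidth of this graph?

2

A width-2 tree decomposition is:
Bags: B1 = {d, i, j}  B2 = {f, i, j}  B3 = {a, f, i}  B4 = {a, c, i}  B5 = {c, g, i}  B6 = {e, g, i}  B7 = {b, e, i}  B8 = {b, h, i}
Tree: B1–B2, B2–B3, B3–B4, B4–B5, B5–B6, B6–B7, B7–B8
Each bag holds 3 vertices, so the decomposition has width 2, which upper-bounds the treewidth. For the lower bound, G contains the cycle i–d–j–f–a–c–g–e–b–h–i, so G is not a forest; only forests have treewidth ≤ 1, hence tw(G) ≥ 2. The upper and lower bounds meet at 2, so that is the treewidth.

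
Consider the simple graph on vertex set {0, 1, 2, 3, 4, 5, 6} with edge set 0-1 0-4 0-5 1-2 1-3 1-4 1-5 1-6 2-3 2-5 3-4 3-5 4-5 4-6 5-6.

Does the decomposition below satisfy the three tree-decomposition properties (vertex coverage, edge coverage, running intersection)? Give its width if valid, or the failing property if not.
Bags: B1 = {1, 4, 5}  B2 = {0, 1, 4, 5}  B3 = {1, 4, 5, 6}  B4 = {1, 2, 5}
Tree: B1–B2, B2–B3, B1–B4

A tree decomposition must satisfy three properties: every vertex lies in some bag; for every edge, both endpoints lie together in some bag; and for every vertex, the bags containing it form a connected subtree. Here vertex 3 appears in no bag, so the decomposition is invalid.

No — vertex 3 appears in no bag.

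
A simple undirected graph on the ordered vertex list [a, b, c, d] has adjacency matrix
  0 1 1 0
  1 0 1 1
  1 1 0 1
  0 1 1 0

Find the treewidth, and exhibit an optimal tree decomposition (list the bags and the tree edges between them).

Treewidth 2.
Bags: B1 = {b, c, d}  B2 = {a, b, c}
Tree: B1–B2

Every bag has size at most 3, so the width is 3 − 1 = 2 and tw(G) ≤ 2. Conversely, {b, c, d} is a clique of size 3, and the vertices of any clique must share a bag in every tree decomposition; so some bag has ≥ 3 vertices and tw(G) ≥ 2. Hence tw(G) = 2 exactly.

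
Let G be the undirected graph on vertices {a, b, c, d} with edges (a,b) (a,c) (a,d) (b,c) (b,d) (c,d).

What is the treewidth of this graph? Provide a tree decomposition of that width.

A single bag containing all 4 vertices is trivially a valid decomposition of width 3. On the other hand G contains the 4-clique {a, b, c, d}. A clique must lie in a single bag of any decomposition, so no decomposition can have width below 3. Therefore the treewidth is 3.

Treewidth 3.
Bags: B1 = {a, b, c, d}
Tree: (single bag)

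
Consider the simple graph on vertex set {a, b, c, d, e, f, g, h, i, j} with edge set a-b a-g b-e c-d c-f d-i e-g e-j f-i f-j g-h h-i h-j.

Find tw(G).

2

A width-2 tree decomposition is:
Bags: B1 = {c, d, f}  B2 = {d, f, i}  B3 = {f, i, j}  B4 = {h, i, j}  B5 = {e, h, j}  B6 = {e, g, h}  B7 = {b, e, g}  B8 = {a, b, g}
Tree: B1–B2, B2–B3, B3–B4, B4–B5, B5–B6, B6–B7, B7–B8
The largest bag has 3 vertices, giving width 2; this decomposition certifies tw(G) ≤ 2. The edges c–d–i–f–c form a cycle, so G is not a tree and its treewidth is at least 2. Therefore the treewidth is 2.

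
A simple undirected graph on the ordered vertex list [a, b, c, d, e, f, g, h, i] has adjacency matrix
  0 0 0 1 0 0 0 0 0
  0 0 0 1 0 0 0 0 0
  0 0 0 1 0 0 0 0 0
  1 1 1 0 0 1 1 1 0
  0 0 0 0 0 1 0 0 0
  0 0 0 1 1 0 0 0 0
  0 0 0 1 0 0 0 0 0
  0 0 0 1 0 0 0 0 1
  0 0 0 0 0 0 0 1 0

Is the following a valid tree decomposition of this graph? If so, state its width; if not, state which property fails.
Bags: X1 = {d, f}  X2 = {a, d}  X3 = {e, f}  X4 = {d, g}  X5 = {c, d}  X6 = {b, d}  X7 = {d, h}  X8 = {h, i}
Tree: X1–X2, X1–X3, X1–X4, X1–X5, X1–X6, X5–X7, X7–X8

Yes; width 1.

Vertex coverage: the bags together contain {a, b, c, d, e, f, g, h, i}, the full vertex set. Edge coverage: each edge of G has both endpoints in at least one bag. Running intersection: for every vertex, the bags containing it form a connected subtree. All three properties hold, so this is a valid tree decomposition of width max|bag| − 1 = 1, and hence tw(G) ≤ 1.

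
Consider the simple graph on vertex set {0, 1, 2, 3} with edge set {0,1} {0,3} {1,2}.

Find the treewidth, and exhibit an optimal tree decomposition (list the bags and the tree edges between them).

Treewidth 1.
One optimal decomposition is:
Bags: B1 = {1, 2}  B2 = {0, 1}  B3 = {0, 3}
Tree: B1–B2, B2–B3

Every bag has size at most 2, so the width is 2 − 1 = 1 and tw(G) ≤ 1. G has an edge, so its treewidth is at least 1. Therefore the treewidth is 1.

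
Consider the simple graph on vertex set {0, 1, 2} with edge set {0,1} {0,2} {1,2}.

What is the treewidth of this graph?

A width-2 tree decomposition is:
Bags: B1 = {0, 1, 2}
Tree: (single bag)
A single bag containing all 3 vertices is trivially a valid decomposition of width 2. Conversely, {0, 1, 2} is a clique of size 3, and the vertices of any clique must share a bag in every tree decomposition; so some bag has ≥ 3 vertices and tw(G) ≥ 2. Combining the bounds, tw(G) = 2.

2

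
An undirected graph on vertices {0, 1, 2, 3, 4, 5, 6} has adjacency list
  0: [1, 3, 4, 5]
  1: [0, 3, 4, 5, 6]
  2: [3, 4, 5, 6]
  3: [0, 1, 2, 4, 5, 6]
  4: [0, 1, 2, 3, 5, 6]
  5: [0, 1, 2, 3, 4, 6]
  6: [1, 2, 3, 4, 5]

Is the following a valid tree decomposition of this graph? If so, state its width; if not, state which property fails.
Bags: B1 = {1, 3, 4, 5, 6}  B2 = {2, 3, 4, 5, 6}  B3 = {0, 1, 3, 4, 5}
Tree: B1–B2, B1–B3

Checking the three conditions: (i) the bags cover all of {0, 1, 2, 3, 4, 5, 6}; (ii) for each edge, some bag contains both endpoints; (iii) the bags containing any fixed vertex form a subtree. All hold, so the decomposition is valid with width 5 − 1 = 4.

Yes; width 4.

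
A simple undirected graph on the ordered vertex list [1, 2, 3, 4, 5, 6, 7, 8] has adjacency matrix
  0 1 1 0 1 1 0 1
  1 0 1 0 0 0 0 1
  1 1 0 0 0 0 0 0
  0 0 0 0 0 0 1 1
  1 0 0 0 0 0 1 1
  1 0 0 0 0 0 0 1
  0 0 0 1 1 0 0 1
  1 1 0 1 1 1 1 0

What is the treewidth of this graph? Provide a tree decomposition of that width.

Treewidth 2.
One such decomposition:
Bags: B1 = {4, 7, 8}  B2 = {5, 7, 8}  B3 = {1, 5, 8}  B4 = {1, 2, 8}  B5 = {1, 6, 8}  B6 = {1, 2, 3}
Tree: B1–B2, B2–B3, B3–B4, B4–B5, B4–B6

Every bag has size at most 3, so the width is 3 − 1 = 2 and tw(G) ≤ 2. On the other hand G contains the 3-clique {1, 2, 8}. A clique must lie in a single bag of any decomposition, so no decomposition can have width below 2. The upper and lower bounds meet at 2, so that is the treewidth.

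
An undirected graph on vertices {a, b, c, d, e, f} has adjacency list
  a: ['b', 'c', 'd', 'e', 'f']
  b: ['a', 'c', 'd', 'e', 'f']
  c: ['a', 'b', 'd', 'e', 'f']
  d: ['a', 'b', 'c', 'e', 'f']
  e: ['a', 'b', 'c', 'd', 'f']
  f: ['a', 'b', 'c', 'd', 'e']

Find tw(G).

5

A width-5 tree decomposition is:
Bags: B1 = {a, b, c, d, e, f}
Tree: (single bag)
A single bag containing all 6 vertices is trivially a valid decomposition of width 5. On the other hand G contains the 6-clique {a, b, c, d, e, f}. A clique must lie in a single bag of any decomposition, so no decomposition can have width below 5. Combining the bounds, tw(G) = 5.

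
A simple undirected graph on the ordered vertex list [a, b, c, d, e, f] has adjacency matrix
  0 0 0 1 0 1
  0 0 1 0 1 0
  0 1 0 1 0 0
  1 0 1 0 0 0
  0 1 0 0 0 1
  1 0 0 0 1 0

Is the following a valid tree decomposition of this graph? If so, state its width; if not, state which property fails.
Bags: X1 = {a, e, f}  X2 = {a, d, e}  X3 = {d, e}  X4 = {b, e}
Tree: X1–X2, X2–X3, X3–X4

No — vertex c appears in no bag.

A tree decomposition must satisfy three properties: every vertex lies in some bag; for every edge, both endpoints lie together in some bag; and for every vertex, the bags containing it form a connected subtree. Here vertex c appears in no bag, so the decomposition is invalid.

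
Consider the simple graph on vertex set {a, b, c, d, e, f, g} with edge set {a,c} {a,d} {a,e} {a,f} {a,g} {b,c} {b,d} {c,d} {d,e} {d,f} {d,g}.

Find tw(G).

A width-2 tree decomposition is:
Bags: B1 = {a, d, f}  B2 = {a, d, g}  B3 = {a, c, d}  B4 = {b, c, d}  B5 = {a, d, e}
Tree: B1–B2, B2–B3, B3–B4, B2–B5
Each bag holds 3 vertices, so the decomposition has width 2, which upper-bounds the treewidth. For the lower bound, the 3 vertices {a, d, g} are pairwise adjacent, and any tree decomposition puts a clique entirely inside one bag — forcing width ≥ 2. Combining the bounds, tw(G) = 2.

2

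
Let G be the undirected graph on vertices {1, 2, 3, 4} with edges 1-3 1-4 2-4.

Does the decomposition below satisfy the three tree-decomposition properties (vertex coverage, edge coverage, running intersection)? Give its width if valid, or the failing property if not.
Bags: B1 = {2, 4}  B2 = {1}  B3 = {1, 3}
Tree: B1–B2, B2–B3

No — edge (4,1) lies in no bag.

A tree decomposition must satisfy three properties: every vertex lies in some bag; for every edge, both endpoints lie together in some bag; and for every vertex, the bags containing it form a connected subtree. Here edge (4,1) lies in no bag, so the decomposition is invalid.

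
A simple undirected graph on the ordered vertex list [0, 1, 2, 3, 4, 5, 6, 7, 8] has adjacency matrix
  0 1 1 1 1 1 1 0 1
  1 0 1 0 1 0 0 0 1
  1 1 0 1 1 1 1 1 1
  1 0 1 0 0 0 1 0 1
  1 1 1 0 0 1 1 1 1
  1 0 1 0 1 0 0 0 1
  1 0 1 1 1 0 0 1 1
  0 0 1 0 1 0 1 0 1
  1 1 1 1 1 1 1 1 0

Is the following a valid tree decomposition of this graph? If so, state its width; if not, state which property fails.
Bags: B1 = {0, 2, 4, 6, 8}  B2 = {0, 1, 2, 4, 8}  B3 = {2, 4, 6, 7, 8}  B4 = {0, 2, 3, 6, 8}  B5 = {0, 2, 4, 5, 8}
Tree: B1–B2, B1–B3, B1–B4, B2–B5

Yes; width 4.

Vertex coverage: the bags together contain {0, 1, 2, 3, 4, 5, 6, 7, 8}, the full vertex set. Edge coverage: each edge of G has both endpoints in at least one bag. Running intersection: for every vertex, the bags containing it form a connected subtree. All three properties hold, so this is a valid tree decomposition of width max|bag| − 1 = 4, and hence tw(G) ≤ 4.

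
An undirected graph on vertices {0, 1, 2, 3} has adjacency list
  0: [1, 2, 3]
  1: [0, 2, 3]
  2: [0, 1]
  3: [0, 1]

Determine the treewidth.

2

A width-2 tree decomposition is:
Bags: B1 = {0, 1, 3}  B2 = {0, 1, 2}
Tree: B1–B2
The largest bag has 3 vertices, giving width 2; this decomposition certifies tw(G) ≤ 2. Conversely, {0, 1, 2} is a clique of size 3, and the vertices of any clique must share a bag in every tree decomposition; so some bag has ≥ 3 vertices and tw(G) ≥ 2. The upper and lower bounds meet at 2, so that is the treewidth.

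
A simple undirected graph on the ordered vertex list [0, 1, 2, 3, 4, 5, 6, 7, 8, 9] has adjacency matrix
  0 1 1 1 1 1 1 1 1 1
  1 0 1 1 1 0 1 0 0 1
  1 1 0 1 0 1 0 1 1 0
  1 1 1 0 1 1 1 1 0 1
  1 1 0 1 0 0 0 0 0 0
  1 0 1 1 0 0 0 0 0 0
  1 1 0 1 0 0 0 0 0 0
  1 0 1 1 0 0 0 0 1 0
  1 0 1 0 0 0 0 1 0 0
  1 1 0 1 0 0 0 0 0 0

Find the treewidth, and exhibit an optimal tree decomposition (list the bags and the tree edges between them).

Treewidth 3.
One optimal decomposition is:
Bags: B1 = {0, 1, 3, 6}  B2 = {0, 1, 2, 3}  B3 = {0, 2, 3, 7}  B4 = {0, 1, 3, 4}  B5 = {0, 2, 3, 5}  B6 = {0, 2, 7, 8}  B7 = {0, 1, 3, 9}
Tree: B1–B2, B2–B3, B1–B4, B3–B5, B3–B6, B4–B7

The largest bag has 4 vertices, giving width 3; this decomposition certifies tw(G) ≤ 3. On the other hand G contains the 4-clique {0, 2, 7, 8}. A clique must lie in a single bag of any decomposition, so no decomposition can have width below 3. Hence tw(G) = 3 exactly.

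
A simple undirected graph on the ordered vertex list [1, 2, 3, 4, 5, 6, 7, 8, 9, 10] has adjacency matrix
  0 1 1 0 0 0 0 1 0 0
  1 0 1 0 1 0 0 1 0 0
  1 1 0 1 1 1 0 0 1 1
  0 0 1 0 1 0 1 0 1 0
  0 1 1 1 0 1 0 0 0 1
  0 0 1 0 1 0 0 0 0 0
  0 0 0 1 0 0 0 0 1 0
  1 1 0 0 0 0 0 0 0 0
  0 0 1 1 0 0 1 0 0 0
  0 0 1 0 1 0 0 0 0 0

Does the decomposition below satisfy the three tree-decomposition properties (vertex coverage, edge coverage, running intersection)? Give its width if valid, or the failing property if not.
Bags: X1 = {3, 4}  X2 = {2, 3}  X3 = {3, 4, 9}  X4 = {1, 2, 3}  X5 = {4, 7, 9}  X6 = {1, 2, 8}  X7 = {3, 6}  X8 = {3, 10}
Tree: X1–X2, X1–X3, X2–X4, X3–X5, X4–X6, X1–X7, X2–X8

A tree decomposition must satisfy three properties: every vertex lies in some bag; for every edge, both endpoints lie together in some bag; and for every vertex, the bags containing it form a connected subtree. Here vertex 5 appears in no bag, so the decomposition is invalid.

No — vertex 5 appears in no bag.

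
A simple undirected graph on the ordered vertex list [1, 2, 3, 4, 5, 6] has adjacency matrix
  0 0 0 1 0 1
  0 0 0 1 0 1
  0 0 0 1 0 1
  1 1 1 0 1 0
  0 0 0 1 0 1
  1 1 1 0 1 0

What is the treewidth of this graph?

2

A width-2 tree decomposition is:
Bags: B1 = {4, 5, 6}  B2 = {1, 4, 6}  B3 = {2, 4, 6}  B4 = {3, 4, 6}
Tree: B1–B2, B2–B3, B3–B4
Each bag holds 3 vertices, so the decomposition has width 2, which upper-bounds the treewidth. The edges 4–5–6–1–4 form a cycle, so G is not a tree and its treewidth is at least 2. The upper and lower bounds meet at 2, so that is the treewidth.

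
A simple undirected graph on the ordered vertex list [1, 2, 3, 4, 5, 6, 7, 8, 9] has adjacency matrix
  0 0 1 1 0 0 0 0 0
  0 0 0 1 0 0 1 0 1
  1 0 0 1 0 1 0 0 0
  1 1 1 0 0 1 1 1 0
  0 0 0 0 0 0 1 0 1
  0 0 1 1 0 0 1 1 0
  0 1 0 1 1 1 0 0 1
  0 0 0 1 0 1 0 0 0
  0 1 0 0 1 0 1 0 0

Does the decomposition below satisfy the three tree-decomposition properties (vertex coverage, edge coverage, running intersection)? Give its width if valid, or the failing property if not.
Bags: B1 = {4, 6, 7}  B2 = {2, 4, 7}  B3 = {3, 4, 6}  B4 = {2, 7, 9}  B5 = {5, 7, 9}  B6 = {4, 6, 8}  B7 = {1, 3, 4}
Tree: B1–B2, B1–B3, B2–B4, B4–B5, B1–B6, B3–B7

Yes; width 2.

Checking the three conditions: (i) the bags cover all of {1, 2, 3, 4, 5, 6, 7, 8, 9}; (ii) for each edge, some bag contains both endpoints; (iii) the bags containing any fixed vertex form a subtree. All hold, so the decomposition is valid with width 3 − 1 = 2.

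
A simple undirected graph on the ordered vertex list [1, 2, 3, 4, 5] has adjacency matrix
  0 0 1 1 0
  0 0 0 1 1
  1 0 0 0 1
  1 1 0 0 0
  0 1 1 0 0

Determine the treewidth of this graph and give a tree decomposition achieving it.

Treewidth 2.
One such decomposition:
Bags: B1 = {1, 3, 4}  B2 = {3, 4, 5}  B3 = {2, 4, 5}
Tree: B1–B2, B2–B3

The largest bag has 3 vertices, giving width 2; this decomposition certifies tw(G) ≤ 2. The edges 4–1–3–5–2–4 form a cycle, so G is not a tree and its treewidth is at least 2. Hence tw(G) = 2 exactly.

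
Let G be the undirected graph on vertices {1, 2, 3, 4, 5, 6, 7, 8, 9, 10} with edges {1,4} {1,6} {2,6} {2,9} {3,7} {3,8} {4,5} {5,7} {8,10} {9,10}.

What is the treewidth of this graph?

A width-2 tree decomposition is:
Bags: B1 = {3, 7, 8}  B2 = {7, 8, 10}  B3 = {7, 9, 10}  B4 = {2, 7, 9}  B5 = {2, 6, 7}  B6 = {1, 6, 7}  B7 = {1, 4, 7}  B8 = {4, 5, 7}
Tree: B1–B2, B2–B3, B3–B4, B4–B5, B5–B6, B6–B7, B7–B8
Every bag has size at most 3, so the width is 3 − 1 = 2 and tw(G) ≤ 2. Since 7–3–8–10–9–2–6–1–4–5–7 is a cycle in G, G is not acyclic. Forests are exactly the graphs of treewidth ≤ 1, so tw(G) ≥ 2. Hence tw(G) = 2 exactly.

2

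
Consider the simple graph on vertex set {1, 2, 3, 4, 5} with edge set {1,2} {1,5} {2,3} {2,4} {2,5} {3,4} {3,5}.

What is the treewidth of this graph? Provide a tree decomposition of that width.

The largest bag has 3 vertices, giving width 2; this decomposition certifies tw(G) ≤ 2. On the other hand G contains the 3-clique {1, 2, 5}. A clique must lie in a single bag of any decomposition, so no decomposition can have width below 2. Hence tw(G) = 2 exactly.

Treewidth 2.
One such decomposition:
Bags: B1 = {2, 3, 5}  B2 = {1, 2, 5}  B3 = {2, 3, 4}
Tree: B1–B2, B1–B3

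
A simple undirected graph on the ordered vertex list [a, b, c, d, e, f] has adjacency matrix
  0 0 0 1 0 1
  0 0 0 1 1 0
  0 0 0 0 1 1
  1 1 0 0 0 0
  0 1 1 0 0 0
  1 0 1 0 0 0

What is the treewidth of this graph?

2

A width-2 tree decomposition is:
Bags: B1 = {a, b, d}  B2 = {a, b, f}  B3 = {b, c, f}  B4 = {b, c, e}
Tree: B1–B2, B2–B3, B3–B4
Each bag holds 3 vertices, so the decomposition has width 2, which upper-bounds the treewidth. Since b–d–a–f–c–e–b is a cycle in G, G is not acyclic. Forests are exactly the graphs of treewidth ≤ 1, so tw(G) ≥ 2. The upper and lower bounds meet at 2, so that is the treewidth.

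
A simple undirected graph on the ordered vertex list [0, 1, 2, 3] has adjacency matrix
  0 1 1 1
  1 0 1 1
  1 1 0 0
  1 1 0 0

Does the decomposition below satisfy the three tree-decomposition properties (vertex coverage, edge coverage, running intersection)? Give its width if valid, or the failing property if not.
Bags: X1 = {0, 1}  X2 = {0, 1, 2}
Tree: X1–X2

A tree decomposition must satisfy three properties: every vertex lies in some bag; for every edge, both endpoints lie together in some bag; and for every vertex, the bags containing it form a connected subtree. Here vertex 3 appears in no bag, so the decomposition is invalid.

No — vertex 3 appears in no bag.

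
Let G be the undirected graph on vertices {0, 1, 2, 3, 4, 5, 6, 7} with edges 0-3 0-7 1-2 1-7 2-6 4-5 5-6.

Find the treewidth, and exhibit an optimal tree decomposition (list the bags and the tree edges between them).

Treewidth 1.
One such decomposition:
Bags: B1 = {0, 3}  B2 = {0, 7}  B3 = {1, 7}  B4 = {1, 2}  B5 = {2, 6}  B6 = {5, 6}  B7 = {4, 5}
Tree: B1–B2, B2–B3, B3–B4, B4–B5, B5–B6, B6–B7

Each bag holds 2 vertices, so the decomposition has width 1, which upper-bounds the treewidth. G has an edge, so its treewidth is at least 1. The upper and lower bounds meet at 1, so that is the treewidth.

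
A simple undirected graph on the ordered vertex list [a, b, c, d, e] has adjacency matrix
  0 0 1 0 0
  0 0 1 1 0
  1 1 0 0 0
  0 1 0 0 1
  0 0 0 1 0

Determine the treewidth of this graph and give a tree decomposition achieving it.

Every bag has size at most 2, so the width is 2 − 1 = 1 and tw(G) ≤ 1. G has an edge, so its treewidth is at least 1. The upper and lower bounds meet at 1, so that is the treewidth.

Treewidth 1.
One optimal decomposition is:
Bags: B1 = {a, c}  B2 = {b, c}  B3 = {b, d}  B4 = {d, e}
Tree: B1–B2, B2–B3, B3–B4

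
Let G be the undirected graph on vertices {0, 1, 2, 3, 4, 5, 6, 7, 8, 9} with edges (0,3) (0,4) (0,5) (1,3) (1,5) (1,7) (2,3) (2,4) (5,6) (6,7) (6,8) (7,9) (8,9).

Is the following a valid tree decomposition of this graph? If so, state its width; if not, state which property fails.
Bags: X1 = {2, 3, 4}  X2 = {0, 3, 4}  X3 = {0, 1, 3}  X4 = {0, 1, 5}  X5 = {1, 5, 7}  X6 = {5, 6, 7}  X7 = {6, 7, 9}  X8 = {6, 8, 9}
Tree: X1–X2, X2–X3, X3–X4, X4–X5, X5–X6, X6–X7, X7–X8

Every vertex of G appears in some bag (union = {0, 1, 2, 3, 4, 5, 6, 7, 8, 9}); every edge is covered by a bag; and for each vertex v the set of bags containing v is connected in the bag tree. The decomposition is therefore valid. The largest bag has 3 vertices, so the width is 2.

Yes; width 2.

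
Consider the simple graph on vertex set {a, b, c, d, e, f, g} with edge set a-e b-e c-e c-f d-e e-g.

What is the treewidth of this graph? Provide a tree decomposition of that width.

Treewidth 1.
One such decomposition:
Bags: B1 = {d, e}  B2 = {a, e}  B3 = {b, e}  B4 = {e, g}  B5 = {c, e}  B6 = {c, f}
Tree: B1–B2, B2–B3, B1–B4, B2–B5, B5–B6

The largest bag has 2 vertices, giving width 1; this decomposition certifies tw(G) ≤ 1. Since G has at least one edge (e.g. e–d), it is not an edgeless graph, so tw(G) ≥ 1. The upper and lower bounds meet at 1, so that is the treewidth.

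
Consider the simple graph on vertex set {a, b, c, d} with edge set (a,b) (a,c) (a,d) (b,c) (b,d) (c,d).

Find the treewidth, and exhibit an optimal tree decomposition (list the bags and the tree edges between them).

Treewidth 3.
Bags: B1 = {a, b, c, d}
Tree: (single bag)

With just one bag of size 4, the width is 4 − 1 = 3, so tw(G) ≤ 3. On the other hand G contains the 4-clique {a, b, c, d}. A clique must lie in a single bag of any decomposition, so no decomposition can have width below 3. Therefore the treewidth is 3.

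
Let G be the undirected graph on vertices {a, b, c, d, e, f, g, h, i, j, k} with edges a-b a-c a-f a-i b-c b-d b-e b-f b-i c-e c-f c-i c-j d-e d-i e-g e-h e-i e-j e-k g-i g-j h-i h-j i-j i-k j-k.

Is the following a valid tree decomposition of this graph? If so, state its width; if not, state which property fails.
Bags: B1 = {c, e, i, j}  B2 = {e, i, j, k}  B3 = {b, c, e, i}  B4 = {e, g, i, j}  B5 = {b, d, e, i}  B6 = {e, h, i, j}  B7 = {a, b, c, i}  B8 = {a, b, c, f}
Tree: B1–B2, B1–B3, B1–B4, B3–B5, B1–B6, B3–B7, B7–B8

Every vertex of G appears in some bag (union = {a, b, c, d, e, f, g, h, i, j, k}); every edge is covered by a bag; and for each vertex v the set of bags containing v is connected in the bag tree. The decomposition is therefore valid. The largest bag has 4 vertices, so the width is 3.

Yes; width 3.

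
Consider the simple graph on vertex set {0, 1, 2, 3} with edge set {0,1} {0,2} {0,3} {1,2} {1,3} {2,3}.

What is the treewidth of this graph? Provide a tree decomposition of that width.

Treewidth 3.
One optimal decomposition is:
Bags: B1 = {0, 1, 2, 3}
Tree: (single bag)

With just one bag of size 4, the width is 4 − 1 = 3, so tw(G) ≤ 3. For the lower bound, the 4 vertices {0, 1, 2, 3} are pairwise adjacent, and any tree decomposition puts a clique entirely inside one bag — forcing width ≥ 3. The upper and lower bounds meet at 3, so that is the treewidth.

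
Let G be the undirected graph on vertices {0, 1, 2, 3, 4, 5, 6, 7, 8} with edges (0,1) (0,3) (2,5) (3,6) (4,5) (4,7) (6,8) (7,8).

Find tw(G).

A width-1 tree decomposition is:
Bags: B1 = {0, 1}  B2 = {0, 3}  B3 = {3, 6}  B4 = {6, 8}  B5 = {7, 8}  B6 = {4, 7}  B7 = {4, 5}  B8 = {2, 5}
Tree: B1–B2, B2–B3, B3–B4, B4–B5, B5–B6, B6–B7, B7–B8
Every bag has size at most 2, so the width is 2 − 1 = 1 and tw(G) ≤ 1. Any graph with an edge has treewidth ≥ 1, and G has the edge 1–0. Therefore the treewidth is 1.

1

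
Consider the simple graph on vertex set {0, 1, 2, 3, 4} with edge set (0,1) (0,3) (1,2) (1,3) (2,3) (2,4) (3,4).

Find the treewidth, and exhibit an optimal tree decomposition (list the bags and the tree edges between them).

Treewidth 2.
One optimal decomposition is:
Bags: B1 = {1, 2, 3}  B2 = {2, 3, 4}  B3 = {0, 1, 3}
Tree: B1–B2, B1–B3

The largest bag has 3 vertices, giving width 2; this decomposition certifies tw(G) ≤ 2. Conversely, {0, 1, 3} is a clique of size 3, and the vertices of any clique must share a bag in every tree decomposition; so some bag has ≥ 3 vertices and tw(G) ≥ 2. The upper and lower bounds meet at 2, so that is the treewidth.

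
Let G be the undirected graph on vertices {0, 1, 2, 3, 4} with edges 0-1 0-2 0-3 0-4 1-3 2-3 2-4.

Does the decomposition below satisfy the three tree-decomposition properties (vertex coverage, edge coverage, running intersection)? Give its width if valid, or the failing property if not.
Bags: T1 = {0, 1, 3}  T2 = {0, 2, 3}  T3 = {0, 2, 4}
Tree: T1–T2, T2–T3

Vertex coverage: the bags together contain {0, 1, 2, 3, 4}, the full vertex set. Edge coverage: each edge of G has both endpoints in at least one bag. Running intersection: for every vertex, the bags containing it form a connected subtree. All three properties hold, so this is a valid tree decomposition of width max|bag| − 1 = 2, and hence tw(G) ≤ 2.

Yes; width 2.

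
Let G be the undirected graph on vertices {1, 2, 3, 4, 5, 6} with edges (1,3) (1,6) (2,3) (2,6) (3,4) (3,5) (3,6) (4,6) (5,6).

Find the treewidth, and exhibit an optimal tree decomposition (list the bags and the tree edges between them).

Every bag has size at most 3, so the width is 3 − 1 = 2 and tw(G) ≤ 2. Conversely, {1, 3, 6} is a clique of size 3, and the vertices of any clique must share a bag in every tree decomposition; so some bag has ≥ 3 vertices and tw(G) ≥ 2. The upper and lower bounds meet at 2, so that is the treewidth.

Treewidth 2.
One optimal decomposition is:
Bags: B1 = {1, 3, 6}  B2 = {3, 5, 6}  B3 = {3, 4, 6}  B4 = {2, 3, 6}
Tree: B1–B2, B2–B3, B3–B4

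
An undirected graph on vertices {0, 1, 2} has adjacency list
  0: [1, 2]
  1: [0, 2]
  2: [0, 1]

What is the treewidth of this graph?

A width-2 tree decomposition is:
Bags: B1 = {0, 1, 2}
Tree: (single bag)
A single bag containing all 3 vertices is trivially a valid decomposition of width 2. For the lower bound, the 3 vertices {0, 1, 2} are pairwise adjacent, and any tree decomposition puts a clique entirely inside one bag — forcing width ≥ 2. Combining the bounds, tw(G) = 2.

2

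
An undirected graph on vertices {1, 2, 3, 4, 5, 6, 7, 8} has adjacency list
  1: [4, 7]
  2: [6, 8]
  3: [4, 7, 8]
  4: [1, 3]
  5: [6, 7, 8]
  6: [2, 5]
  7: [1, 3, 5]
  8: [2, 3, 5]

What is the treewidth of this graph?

2

A width-2 tree decomposition is:
Bags: B1 = {2, 5, 6}  B2 = {2, 5, 8}  B3 = {5, 7, 8}  B4 = {3, 7, 8}  B5 = {1, 3, 7}  B6 = {1, 3, 4}
Tree: B1–B2, B2–B3, B3–B4, B4–B5, B5–B6
The largest bag has 3 vertices, giving width 2; this decomposition certifies tw(G) ≤ 2. The edges 6–2–8–5–6 form a cycle, so G is not a tree and its treewidth is at least 2. Combining the bounds, tw(G) = 2.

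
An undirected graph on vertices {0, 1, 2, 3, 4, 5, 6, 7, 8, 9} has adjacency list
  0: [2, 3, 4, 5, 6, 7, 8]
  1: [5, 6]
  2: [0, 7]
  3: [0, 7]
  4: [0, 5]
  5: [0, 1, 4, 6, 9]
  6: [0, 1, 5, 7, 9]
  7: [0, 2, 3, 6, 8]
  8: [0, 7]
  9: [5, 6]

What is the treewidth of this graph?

A width-2 tree decomposition is:
Bags: B1 = {0, 5, 6}  B2 = {0, 4, 5}  B3 = {0, 6, 7}  B4 = {1, 5, 6}  B5 = {0, 3, 7}  B6 = {5, 6, 9}  B7 = {0, 7, 8}  B8 = {0, 2, 7}
Tree: B1–B2, B1–B3, B1–B4, B3–B5, B4–B6, B5–B7, B5–B8
Each bag holds 3 vertices, so the decomposition has width 2, which upper-bounds the treewidth. On the other hand G contains the 3-clique {0, 4, 5}. A clique must lie in a single bag of any decomposition, so no decomposition can have width below 2. The upper and lower bounds meet at 2, so that is the treewidth.

2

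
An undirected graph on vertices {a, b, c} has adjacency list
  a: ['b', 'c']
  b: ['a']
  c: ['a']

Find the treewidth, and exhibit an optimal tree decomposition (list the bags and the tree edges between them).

Every bag has size at most 2, so the width is 2 − 1 = 1 and tw(G) ≤ 1. Since G has at least one edge (e.g. c–a), it is not an edgeless graph, so tw(G) ≥ 1. Therefore the treewidth is 1.

Treewidth 1.
Bags: B1 = {a, c}  B2 = {a, b}
Tree: B1–B2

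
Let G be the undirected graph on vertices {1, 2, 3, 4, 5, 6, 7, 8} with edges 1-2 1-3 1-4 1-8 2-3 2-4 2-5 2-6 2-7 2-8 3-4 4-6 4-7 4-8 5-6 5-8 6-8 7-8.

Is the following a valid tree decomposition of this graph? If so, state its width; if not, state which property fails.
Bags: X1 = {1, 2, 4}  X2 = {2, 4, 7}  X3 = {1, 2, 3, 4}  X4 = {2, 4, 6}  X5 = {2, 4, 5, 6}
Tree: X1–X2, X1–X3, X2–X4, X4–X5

A tree decomposition must satisfy three properties: every vertex lies in some bag; for every edge, both endpoints lie together in some bag; and for every vertex, the bags containing it form a connected subtree. Here vertex 8 appears in no bag, so the decomposition is invalid.

No — vertex 8 appears in no bag.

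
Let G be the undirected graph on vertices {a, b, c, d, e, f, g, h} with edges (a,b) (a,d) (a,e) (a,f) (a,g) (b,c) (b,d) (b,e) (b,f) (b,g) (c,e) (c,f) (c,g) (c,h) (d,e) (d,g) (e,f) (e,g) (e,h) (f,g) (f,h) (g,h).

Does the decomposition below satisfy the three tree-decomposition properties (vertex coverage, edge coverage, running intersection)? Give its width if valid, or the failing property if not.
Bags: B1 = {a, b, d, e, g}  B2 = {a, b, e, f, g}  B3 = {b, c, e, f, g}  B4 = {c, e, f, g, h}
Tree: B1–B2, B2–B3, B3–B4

Vertex coverage: the bags together contain {a, b, c, d, e, f, g, h}, the full vertex set. Edge coverage: each edge of G has both endpoints in at least one bag. Running intersection: for every vertex, the bags containing it form a connected subtree. All three properties hold, so this is a valid tree decomposition of width max|bag| − 1 = 4, and hence tw(G) ≤ 4.

Yes; width 4.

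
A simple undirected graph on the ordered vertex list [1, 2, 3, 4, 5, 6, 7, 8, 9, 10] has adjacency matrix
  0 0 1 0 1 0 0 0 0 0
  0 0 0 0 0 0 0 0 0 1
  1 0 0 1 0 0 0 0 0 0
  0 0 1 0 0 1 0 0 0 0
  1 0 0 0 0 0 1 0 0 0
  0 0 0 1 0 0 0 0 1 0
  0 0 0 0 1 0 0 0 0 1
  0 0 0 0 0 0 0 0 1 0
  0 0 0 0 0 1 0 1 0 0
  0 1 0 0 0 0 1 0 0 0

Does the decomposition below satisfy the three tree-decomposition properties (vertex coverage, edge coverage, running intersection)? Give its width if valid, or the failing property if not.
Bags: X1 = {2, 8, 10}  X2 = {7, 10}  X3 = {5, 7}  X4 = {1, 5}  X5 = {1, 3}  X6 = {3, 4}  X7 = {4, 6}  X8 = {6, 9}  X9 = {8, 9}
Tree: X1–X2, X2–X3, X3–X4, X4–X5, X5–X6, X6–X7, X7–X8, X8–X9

A tree decomposition must satisfy three properties: every vertex lies in some bag; for every edge, both endpoints lie together in some bag; and for every vertex, the bags containing it form a connected subtree. Here bags containing vertex 8 are not connected in the tree, so the decomposition is invalid.

No — bags containing vertex 8 are not connected in the tree.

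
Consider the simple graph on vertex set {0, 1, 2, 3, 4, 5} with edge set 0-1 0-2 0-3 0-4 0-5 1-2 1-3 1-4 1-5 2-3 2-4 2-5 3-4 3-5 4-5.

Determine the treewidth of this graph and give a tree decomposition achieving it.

A single bag containing all 6 vertices is trivially a valid decomposition of width 5. On the other hand G contains the 6-clique {0, 1, 2, 3, 4, 5}. A clique must lie in a single bag of any decomposition, so no decomposition can have width below 5. Therefore the treewidth is 5.

Treewidth 5.
One such decomposition:
Bags: B1 = {0, 1, 2, 3, 4, 5}
Tree: (single bag)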